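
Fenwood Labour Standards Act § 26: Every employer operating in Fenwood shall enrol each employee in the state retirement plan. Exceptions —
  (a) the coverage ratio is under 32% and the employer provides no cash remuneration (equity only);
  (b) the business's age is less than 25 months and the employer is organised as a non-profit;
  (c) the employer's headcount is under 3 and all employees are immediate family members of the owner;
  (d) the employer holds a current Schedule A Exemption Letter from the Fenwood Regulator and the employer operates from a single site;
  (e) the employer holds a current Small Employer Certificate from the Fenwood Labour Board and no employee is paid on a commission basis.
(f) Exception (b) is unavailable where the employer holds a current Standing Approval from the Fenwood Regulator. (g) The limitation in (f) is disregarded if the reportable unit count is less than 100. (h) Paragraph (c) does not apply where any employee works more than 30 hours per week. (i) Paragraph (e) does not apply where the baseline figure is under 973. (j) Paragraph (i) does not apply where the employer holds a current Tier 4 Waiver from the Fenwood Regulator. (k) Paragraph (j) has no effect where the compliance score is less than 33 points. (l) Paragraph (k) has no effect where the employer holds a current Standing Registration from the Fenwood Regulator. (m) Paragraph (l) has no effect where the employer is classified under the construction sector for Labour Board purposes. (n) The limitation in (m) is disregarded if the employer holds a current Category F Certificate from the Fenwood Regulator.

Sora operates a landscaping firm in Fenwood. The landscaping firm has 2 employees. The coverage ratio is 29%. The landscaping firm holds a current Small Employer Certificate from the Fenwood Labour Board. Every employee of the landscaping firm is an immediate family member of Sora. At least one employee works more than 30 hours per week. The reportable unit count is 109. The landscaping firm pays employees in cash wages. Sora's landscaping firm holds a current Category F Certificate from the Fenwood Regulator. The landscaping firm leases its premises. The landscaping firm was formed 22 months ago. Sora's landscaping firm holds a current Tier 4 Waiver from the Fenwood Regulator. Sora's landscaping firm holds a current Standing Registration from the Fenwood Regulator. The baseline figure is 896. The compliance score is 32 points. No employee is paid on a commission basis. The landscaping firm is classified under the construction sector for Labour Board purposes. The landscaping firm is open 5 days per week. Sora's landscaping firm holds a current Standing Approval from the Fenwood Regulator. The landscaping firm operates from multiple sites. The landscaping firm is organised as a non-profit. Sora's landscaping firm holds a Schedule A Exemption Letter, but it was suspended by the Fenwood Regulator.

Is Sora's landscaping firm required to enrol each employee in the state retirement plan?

Exception (a) fails — employees are paid cash wages.
Exception (b) is satisfied on its face — the business's age is 22 months, less than the 25 months limit; the employer is a non-profit. But: (f) operates against (b): a current Standing Approval is held. (g) is not triggered (the reportable unit count is 109, not less than 100), so (f) stands. Exception (b) does not apply.
Exception (c) is satisfied on its face — the employer's headcount is 2, under the 3 limit; every employee is an immediate family member. But: (h) operates against (c): at least one employee exceeds 30 hours/week. So (c) is unavailable.
Exception (d) does not apply: no current Schedule A Exemption Letter is held.
Exception (e)'s conditions are all satisfied: a current Small Employer Certificate is held; no employee is paid on commission. Considering the limiting provisions: (i) is engaged (the baseline figure is 896, under the 973 limit), but is set aside by (j): (j) operates against (i): a current Tier 4 Waiver is held. (k) would limit (j) — the compliance score is 32 points, less than the 33 points limit — but (l) sets (k) aside: (l) operates against (k): a current Standing Registration is held. (m) would limit (l) — the landscaping firm is classified under the construction sector — but (n) sets (m) aside: (n) is engaged — a current Category F Certificate is held. Exception (e) stands.

No — exception (e) applies; Sora's landscaping firm is not required to enrol each employee in the state retirement plan.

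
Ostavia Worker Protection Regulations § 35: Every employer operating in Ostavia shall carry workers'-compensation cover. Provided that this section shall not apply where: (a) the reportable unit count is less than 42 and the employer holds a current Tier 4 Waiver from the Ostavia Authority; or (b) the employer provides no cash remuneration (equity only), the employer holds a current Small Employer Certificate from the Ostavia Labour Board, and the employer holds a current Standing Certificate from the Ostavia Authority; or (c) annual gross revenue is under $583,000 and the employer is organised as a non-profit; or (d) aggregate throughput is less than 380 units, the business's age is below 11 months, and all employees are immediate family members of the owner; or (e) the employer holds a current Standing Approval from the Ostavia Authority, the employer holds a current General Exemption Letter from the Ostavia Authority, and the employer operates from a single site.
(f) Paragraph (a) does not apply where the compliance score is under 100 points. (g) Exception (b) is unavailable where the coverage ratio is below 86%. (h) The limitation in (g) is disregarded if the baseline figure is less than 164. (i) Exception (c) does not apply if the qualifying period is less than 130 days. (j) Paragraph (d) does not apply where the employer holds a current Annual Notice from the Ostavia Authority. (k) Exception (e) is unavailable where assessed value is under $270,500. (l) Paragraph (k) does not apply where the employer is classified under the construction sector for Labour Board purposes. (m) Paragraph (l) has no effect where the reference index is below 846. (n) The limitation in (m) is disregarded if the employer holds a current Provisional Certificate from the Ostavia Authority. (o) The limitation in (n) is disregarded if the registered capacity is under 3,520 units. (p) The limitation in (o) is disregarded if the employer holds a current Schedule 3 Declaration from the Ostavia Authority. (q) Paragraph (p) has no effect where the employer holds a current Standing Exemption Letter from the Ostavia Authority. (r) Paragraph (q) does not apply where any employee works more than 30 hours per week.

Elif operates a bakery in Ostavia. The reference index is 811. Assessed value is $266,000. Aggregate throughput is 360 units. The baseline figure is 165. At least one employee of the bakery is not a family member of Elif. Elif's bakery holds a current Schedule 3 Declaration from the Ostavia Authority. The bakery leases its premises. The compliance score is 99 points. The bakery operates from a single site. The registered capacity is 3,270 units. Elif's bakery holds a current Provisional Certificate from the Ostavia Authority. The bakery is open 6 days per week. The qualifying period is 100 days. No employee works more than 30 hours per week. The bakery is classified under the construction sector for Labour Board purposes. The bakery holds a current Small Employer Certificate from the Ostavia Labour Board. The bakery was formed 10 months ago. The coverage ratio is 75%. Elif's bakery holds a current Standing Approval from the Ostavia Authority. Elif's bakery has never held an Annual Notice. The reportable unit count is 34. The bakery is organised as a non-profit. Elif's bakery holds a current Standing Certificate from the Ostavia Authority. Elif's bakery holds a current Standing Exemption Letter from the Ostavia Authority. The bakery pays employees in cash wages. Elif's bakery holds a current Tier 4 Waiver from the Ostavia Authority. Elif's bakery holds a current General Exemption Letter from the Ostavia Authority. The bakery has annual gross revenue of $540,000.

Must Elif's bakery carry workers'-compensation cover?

Exception (a): the reportable unit count is 34, less than the 42 limit; a current Tier 4 Waiver is held — every condition holds. Turning to paragraph (f): (f) operates — the compliance score is 99 points, under the 100 points limit. (a) is therefore removed.
Exception (b) fails — employees are paid cash wages.
Exception (c): annual gross revenue is $540,000, under the $583,000 limit; the employer is a non-profit — every condition holds. However, paragraph (i) must be considered: (i) operates against (c): the qualifying period is 100 days, less than the 130 days limit. (c) is therefore removed.
Exception (d) requires that all employees are immediate family members of the owner; but at least one employee is not a family member, so (d) is unavailable.
Exception (e)'s conditions are all satisfied: a current Standing Approval is held; a current General Exemption Letter is held; the employer operates from a single site. But applying paragraphs (k)–(r): (k) applies — assessed value is $266,000, under the $270,500 limit. (l) would limit (k) — the bakery is classified under the construction sector — but (m) sets (l) aside: (m) is engaged — the reference index is 811, below the 846 limit. (n) operates (a current Provisional Certificate is held), but is displaced by (o): (o) operates against (n): the registered capacity is 3,270 units, under the 3,520 units limit. (p) applies (a current Schedule 3 Declaration is held), but is set aside by (q): (q) operates against (p): a current Standing Exemption Letter is held. (r), which would lift (q), is not engaged — no employee exceeds 30 hours/week. So (e) is unavailable.
Every exception is unavailable, so the rule governs.

Yes — Elif's bakery must carry workers'-compensation cover.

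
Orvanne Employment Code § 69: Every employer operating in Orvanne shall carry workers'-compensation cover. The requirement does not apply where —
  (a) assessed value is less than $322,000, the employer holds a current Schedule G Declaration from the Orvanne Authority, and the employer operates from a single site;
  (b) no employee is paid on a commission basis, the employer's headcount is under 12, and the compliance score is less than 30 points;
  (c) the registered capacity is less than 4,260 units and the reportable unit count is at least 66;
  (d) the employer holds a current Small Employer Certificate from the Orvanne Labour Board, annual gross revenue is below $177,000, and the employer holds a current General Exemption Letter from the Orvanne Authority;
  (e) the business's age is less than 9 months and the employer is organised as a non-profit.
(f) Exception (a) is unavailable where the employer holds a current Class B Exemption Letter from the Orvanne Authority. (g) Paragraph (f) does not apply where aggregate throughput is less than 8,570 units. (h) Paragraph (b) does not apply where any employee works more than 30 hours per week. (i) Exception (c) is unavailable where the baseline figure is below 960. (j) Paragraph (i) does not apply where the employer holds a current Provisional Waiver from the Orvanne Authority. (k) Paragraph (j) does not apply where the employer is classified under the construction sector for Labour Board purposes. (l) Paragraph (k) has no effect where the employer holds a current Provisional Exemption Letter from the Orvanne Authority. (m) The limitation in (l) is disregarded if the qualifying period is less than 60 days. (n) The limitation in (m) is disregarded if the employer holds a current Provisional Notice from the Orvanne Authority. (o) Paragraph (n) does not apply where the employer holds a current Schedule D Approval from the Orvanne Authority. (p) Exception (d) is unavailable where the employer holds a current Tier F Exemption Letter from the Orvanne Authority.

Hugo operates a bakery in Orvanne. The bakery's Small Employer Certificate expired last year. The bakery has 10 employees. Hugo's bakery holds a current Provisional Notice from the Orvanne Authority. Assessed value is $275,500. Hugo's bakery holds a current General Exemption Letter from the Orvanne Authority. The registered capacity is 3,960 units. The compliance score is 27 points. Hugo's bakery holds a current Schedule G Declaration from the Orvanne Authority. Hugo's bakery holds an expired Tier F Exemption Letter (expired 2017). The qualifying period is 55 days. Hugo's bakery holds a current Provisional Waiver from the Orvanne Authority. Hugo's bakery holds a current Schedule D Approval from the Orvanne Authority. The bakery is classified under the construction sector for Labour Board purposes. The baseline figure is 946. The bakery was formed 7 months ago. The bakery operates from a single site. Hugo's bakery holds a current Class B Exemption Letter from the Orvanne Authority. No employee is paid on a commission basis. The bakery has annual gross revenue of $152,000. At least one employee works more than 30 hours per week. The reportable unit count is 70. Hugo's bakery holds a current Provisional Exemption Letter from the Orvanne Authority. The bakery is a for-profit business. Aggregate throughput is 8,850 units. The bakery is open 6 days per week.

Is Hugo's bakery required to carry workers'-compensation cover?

Yes — Hugo's bakery must carry workers'-compensation cover.

Exception (a) is satisfied on its face — assessed value is $275,500, less than the $322,000 limit; a current Schedule G Declaration is held; the employer operates from a single site. However, paragraphs (f)–(g) must be considered: (f) operates against (a): a current Class B Exemption Letter is held. (g), which would lift (f), is not triggered — aggregate throughput is 8,850 units, not less than 8,570 units. So (a) is unavailable.
All of (b)'s requirements are met (no employee is paid on commission; the employer's headcount is 10, under the 12 limit; the compliance score is 27 points, less than the 30 points limit). But: (h) operates — at least one employee exceeds 30 hours/week. So (b) is unavailable.
All of (c)'s requirements are met (the registered capacity is 3,960 units, less than the 4,260 units limit; the reportable unit count is 70, meeting the 66 threshold). But: (i) is triggered — the baseline figure is 946, below the 960 limit. (j) applies (a current Provisional Waiver is held), but is displaced by (k): (k) operates against (j): the bakery is classified under the construction sector. (l) would limit (k) — a current Provisional Exemption Letter is held — but (m) sets (l) aside: (m) is triggered — the qualifying period is 55 days, less than the 60 days limit. (n) operates (a current Provisional Notice is held), but is overridden by (o): (o) operates against (n): a current Schedule D Approval is held. (c) is therefore removed.
Exception (d) requires that the employer holds a current Small Employer Certificate from the Orvanne Labour Board; but the Small Employer Certificate has expired, so (d) is unavailable.
Exception (e) does not apply: the employer is for-profit.
None of the exceptions is available; § 69 applies in full.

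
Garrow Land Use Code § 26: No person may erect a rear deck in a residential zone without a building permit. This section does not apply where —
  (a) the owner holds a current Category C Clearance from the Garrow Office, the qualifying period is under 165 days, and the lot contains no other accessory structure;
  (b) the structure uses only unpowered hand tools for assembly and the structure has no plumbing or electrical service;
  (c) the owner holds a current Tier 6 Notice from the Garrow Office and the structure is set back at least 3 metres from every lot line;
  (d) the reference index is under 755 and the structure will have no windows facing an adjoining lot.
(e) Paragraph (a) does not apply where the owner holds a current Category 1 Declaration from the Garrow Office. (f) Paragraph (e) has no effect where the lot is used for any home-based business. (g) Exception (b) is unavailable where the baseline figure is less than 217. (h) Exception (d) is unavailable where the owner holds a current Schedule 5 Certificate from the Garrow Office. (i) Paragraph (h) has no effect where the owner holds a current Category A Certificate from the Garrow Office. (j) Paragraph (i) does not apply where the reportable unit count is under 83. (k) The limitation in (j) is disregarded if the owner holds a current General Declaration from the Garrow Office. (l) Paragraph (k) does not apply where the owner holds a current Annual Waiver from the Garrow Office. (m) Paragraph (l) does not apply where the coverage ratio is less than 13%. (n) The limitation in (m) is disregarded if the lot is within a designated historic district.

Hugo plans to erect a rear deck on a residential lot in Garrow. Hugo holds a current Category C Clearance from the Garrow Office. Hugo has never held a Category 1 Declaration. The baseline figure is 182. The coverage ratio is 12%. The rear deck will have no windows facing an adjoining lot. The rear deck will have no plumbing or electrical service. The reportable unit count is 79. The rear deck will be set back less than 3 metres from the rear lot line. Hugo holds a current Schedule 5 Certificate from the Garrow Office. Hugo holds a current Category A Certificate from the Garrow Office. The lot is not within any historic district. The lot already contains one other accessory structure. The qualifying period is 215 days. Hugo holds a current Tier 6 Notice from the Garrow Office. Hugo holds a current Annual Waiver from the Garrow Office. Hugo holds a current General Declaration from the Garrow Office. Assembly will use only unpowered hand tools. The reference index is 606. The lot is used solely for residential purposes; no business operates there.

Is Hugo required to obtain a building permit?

No — exception (d) applies; Hugo does not need a building permit.

Exception (a) fails — the qualifying period is 215 days, not under 165 days.
Exception (b)'s conditions are all satisfied: assembly uses only hand tools; there is no plumbing or electrical service. But: (g) is triggered — the baseline figure is 182, less than the 217 limit. Exception (b) does not apply.
Exception (c) requires that the structure is set back at least 3 metres from every lot line; but the rear setback is under 3 m, so (c) is unavailable.
Exception (d)'s conditions are all satisfied: the reference index is 606, under the 755 limit; no windows face an adjoining lot. Under paragraphs (h)–(n): (h) operates (a current Schedule 5 Certificate is held), but yields to (i): (i) operates — a current Category A Certificate is held. (j) would limit (i) — the reportable unit count is 79, under the 83 limit — but (k) sets (j) aside: (k) applies — a current General Declaration is held. (l) applies (a current Annual Waiver is held), but yields to (m): (m) operates against (l): the coverage ratio is 12%, less than the 13% limit. (n), which would lift (m), is inapplicable — the lot is not in a historic district. Exception (d) stands.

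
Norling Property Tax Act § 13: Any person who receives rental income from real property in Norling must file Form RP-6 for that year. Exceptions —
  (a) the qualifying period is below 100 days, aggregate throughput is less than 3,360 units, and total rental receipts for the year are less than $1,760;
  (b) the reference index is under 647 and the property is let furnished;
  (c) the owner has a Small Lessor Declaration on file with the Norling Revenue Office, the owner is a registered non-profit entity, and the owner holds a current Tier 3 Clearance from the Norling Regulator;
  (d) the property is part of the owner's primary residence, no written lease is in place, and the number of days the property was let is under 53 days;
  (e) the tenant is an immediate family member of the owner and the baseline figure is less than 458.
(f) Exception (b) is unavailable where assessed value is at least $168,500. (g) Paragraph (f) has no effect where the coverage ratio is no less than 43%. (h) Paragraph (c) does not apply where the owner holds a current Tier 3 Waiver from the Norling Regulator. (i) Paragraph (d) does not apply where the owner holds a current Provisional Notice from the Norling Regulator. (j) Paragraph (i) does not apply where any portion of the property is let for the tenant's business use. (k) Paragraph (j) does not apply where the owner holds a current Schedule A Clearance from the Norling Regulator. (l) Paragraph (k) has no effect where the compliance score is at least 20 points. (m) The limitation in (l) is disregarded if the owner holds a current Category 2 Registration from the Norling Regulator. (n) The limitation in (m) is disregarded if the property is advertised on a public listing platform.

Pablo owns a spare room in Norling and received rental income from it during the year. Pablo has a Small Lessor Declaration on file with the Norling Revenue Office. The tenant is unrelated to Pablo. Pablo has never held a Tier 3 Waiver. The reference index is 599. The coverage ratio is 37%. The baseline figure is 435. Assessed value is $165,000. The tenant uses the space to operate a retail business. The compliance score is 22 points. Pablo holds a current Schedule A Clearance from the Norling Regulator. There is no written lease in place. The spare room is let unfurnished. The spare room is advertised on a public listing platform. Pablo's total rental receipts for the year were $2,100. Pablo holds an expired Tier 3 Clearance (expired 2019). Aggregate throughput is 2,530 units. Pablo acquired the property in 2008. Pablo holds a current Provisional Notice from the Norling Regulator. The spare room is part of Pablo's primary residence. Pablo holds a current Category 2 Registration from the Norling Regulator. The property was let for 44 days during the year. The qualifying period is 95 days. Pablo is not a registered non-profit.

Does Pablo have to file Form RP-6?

No — exception (d) applies; Pablo is not required to file Form RP-6.

Exception (a) requires that total rental receipts for the year are less than $1,760; but total rental receipts for the year are $2,100, not less than $1,760, so (a) is unavailable.
Exception (b) does not apply: the property is let unfurnished.
Exception (c) requires that the owner is a registered non-profit entity; but Pablo is not a registered non-profit, so (c) is unavailable.
Exception (d) is satisfied on its face — the spare room is part of the primary residence; there is no written lease; the number of days the property was let is 44 days, under the 53 days limit. Considering the limiting provisions: (i) is triggered (a current Provisional Notice is held), but is set aside by (j): (j) is engaged — the space is let for business use. (k) would limit (j) — a current Schedule A Clearance is held — but (l) sets (k) aside: (l) operates against (k): the compliance score is 22 points, meeting the 20 points threshold. (m) is triggered (a current Category 2 Registration is held), but yields to (n): (n) is triggered — the property is publicly advertised. Exception (d) stands.
Exception (e) does not apply: the tenant is unrelated to the owner.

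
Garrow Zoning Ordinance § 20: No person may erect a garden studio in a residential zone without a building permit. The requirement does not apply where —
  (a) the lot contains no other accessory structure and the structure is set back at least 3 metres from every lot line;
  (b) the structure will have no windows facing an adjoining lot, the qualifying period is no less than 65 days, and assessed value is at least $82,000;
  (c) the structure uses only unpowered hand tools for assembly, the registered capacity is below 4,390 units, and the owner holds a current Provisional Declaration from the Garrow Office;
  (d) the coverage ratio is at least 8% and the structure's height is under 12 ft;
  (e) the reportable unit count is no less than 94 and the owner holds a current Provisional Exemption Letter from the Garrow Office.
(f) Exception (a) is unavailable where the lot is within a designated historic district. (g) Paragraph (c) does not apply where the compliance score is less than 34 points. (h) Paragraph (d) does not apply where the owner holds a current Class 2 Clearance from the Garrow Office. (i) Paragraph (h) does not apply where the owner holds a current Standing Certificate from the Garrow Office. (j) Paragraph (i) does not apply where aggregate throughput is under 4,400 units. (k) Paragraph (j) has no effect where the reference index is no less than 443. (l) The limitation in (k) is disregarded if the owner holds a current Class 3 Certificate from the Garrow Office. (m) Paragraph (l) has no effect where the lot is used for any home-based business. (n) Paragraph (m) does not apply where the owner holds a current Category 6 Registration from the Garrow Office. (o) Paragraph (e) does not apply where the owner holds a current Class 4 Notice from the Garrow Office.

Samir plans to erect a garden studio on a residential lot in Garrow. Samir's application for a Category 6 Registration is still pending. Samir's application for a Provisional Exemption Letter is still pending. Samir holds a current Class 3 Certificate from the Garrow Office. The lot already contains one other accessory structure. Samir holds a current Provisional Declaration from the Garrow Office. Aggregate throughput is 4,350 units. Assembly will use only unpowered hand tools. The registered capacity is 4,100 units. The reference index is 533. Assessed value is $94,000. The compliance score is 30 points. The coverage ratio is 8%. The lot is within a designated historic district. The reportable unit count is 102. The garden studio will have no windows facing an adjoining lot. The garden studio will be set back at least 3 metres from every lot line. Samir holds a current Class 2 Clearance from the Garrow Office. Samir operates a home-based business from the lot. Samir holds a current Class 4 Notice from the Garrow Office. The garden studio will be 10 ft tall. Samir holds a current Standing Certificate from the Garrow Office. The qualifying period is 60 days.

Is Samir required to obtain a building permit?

No — exception (d) applies; Samir does not need a building permit.

Exception (a) fails — the lot already has another accessory structure.
Exception (b) does not apply: the qualifying period is 60 days, short of 65 days.
All of (c)'s requirements are met (assembly uses only hand tools; the registered capacity is 4,100 units, below the 4,390 units limit; a current Provisional Declaration is held). Turning to paragraph (g): (g) applies — the compliance score is 30 points, less than the 34 points limit. So (c) is unavailable.
Exception (d): the coverage ratio is 8%, meeting the 8% threshold; the structure's height is 10 ft, under the 12 ft limit — every condition holds. As to paragraphs (h)–(n): (h) would limit (d) — a current Class 2 Clearance is held — but (i) sets (h) aside: (i) is engaged — a current Standing Certificate is held. (j) applies (aggregate throughput is 4,350 units, under the 4,400 units limit), but is overridden by (k): (k) is engaged — the reference index is 533, meeting the 443 threshold. (l) would limit (k) — a current Class 3 Certificate is held — but (m) sets (l) aside: (m) is triggered — a home-based business operates on the lot. (n), which would lift (m), does not operate here — no current Category 6 Registration is held. Exception (d) stands.
Exception (e) requires that the owner holds a current Provisional Exemption Letter from the Garrow Office; but the Provisional Exemption Letter is not current, so (e) is unavailable.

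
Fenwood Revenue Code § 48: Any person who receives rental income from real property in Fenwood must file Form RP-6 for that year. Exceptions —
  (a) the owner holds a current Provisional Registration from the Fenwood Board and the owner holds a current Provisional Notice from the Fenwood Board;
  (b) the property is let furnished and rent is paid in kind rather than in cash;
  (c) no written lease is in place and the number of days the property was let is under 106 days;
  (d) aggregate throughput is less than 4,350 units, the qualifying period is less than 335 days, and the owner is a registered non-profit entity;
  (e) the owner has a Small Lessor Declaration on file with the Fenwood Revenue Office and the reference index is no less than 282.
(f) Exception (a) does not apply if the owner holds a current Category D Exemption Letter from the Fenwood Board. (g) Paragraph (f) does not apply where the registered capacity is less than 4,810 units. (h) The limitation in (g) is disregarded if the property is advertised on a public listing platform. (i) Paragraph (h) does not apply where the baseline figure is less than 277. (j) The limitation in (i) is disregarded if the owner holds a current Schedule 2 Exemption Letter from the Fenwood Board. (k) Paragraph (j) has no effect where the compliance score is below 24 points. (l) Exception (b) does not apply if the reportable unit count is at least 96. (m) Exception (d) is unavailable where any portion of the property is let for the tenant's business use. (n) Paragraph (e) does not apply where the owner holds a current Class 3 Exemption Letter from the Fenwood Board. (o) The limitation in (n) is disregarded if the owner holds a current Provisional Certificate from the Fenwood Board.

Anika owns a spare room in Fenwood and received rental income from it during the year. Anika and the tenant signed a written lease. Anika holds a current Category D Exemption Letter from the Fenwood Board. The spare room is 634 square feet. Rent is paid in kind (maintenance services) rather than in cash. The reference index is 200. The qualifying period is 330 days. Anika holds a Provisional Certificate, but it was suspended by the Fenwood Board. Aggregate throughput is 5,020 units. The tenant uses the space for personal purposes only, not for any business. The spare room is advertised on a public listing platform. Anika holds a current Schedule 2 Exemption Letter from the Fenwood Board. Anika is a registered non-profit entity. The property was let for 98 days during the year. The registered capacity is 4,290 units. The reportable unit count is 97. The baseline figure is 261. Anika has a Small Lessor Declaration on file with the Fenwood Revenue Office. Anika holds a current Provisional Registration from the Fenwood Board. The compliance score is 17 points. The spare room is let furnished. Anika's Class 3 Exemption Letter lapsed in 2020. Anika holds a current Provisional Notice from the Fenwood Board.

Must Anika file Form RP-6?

No — exception (a) applies; Anika is not required to file Form RP-6.

Exception (a) is satisfied on its face — a current Provisional Registration is held; a current Provisional Notice is held. Considering the limiting provisions: (f) would limit (a) — a current Category D Exemption Letter is held — but (g) sets (f) aside: (g) operates — the registered capacity is 4,290 units, less than the 4,810 units limit. (h) is engaged (the property is publicly advertised), but is itself disapplied by (i): (i) operates against (h): the baseline figure is 261, less than the 277 limit. (j) would limit (i) — a current Schedule 2 Exemption Letter is held — but (k) sets (j) aside: (k) is triggered — the compliance score is 17 points, below the 24 points limit. (a) remains available.
Exception (b)'s conditions are all satisfied: the property is let furnished; rent is paid in kind. But: (l) operates against (b): the reportable unit count is 97, meeting the 96 threshold. So (b) is unavailable.
Exception (c) does not apply: a written lease is in place.
Exception (d) fails — aggregate throughput is 5,020 units, not less than 4,350 units.
Exception (e) fails — the reference index is 200, short of 282.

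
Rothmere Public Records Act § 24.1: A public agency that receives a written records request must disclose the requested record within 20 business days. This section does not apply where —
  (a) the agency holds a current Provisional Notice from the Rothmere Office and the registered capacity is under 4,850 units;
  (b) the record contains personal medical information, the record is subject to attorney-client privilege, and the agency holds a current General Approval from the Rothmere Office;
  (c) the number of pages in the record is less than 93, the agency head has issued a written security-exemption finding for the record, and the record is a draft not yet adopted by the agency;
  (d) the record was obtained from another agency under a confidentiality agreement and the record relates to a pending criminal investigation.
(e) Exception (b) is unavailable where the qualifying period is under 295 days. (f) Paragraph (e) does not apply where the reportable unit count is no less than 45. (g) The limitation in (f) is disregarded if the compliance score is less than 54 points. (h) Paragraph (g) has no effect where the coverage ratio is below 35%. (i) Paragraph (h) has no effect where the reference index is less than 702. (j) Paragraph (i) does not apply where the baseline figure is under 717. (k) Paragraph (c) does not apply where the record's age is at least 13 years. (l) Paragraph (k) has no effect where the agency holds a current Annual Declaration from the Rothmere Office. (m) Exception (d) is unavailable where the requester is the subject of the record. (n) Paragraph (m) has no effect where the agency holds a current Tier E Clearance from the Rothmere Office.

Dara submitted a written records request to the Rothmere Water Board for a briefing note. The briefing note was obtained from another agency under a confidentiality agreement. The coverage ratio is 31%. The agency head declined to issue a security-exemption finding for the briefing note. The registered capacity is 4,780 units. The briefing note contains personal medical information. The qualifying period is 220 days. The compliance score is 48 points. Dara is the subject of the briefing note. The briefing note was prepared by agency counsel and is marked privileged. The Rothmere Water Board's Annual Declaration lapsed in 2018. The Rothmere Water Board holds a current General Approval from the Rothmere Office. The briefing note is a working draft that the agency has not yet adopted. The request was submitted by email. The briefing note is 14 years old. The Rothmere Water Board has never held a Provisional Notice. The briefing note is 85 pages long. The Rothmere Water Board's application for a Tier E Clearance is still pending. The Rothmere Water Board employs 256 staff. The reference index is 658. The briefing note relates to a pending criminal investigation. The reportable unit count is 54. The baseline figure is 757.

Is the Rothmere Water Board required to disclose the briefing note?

Yes — the Rothmere Water Board must disclose the briefing note.

Exception (a) requires that the agency holds a current Provisional Notice from the Rothmere Office; but there is no Provisional Notice in force, so (a) is unavailable.
Exception (b)'s conditions are all satisfied: the briefing note contains personal medical information; the briefing note is privileged; a current General Approval is held. But applying paragraphs (e)–(j): (e) operates against (b): the qualifying period is 220 days, under the 295 days limit. (f) applies (the reportable unit count is 54, meeting the 45 threshold), but yields to (g): (g) is engaged — the compliance score is 48 points, less than the 54 points limit. (h) applies (the coverage ratio is 31%, below the 35% limit), but is overridden by (i): (i) operates against (h): the reference index is 658, less than the 702 limit. (j) is inapplicable (the baseline figure is 757, not under 717), so (i) stands. (b) is therefore removed.
Exception (c) fails — the agency head declined to issue a security-exemption finding.
All of (d)'s requirements are met (the briefing note was obtained under a confidentiality agreement; the briefing note relates to a pending investigation). Turning to paragraphs (m)–(n): (m) operates against (d): Dara is the subject of the briefing note. (n) does not operate here (the Tier E Clearance is not current), so (m) stands. (d) is therefore removed.
None of the exceptions is available; § 24.1 applies in full.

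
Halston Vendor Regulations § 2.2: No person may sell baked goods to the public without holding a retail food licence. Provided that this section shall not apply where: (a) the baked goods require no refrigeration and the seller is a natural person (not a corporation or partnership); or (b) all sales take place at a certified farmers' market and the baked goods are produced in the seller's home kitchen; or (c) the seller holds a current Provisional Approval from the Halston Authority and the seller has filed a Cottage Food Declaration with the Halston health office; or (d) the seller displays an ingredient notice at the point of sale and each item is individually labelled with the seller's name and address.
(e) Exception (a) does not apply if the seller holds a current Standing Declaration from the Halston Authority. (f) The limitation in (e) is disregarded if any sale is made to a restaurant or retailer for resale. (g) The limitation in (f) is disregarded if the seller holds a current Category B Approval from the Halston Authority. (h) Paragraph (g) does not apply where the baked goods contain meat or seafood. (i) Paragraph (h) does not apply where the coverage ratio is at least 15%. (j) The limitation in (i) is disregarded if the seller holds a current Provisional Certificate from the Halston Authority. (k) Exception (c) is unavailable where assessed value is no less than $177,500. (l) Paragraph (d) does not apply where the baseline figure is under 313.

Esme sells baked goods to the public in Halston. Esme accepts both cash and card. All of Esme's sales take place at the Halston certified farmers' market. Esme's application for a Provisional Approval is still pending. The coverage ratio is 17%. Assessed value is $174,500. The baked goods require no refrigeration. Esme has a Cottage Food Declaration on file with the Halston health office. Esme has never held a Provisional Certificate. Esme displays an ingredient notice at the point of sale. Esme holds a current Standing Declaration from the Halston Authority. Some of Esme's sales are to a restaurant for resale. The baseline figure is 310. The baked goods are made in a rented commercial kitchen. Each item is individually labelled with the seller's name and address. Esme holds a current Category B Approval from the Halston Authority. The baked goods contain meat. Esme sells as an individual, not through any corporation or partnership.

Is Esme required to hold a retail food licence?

Exception (a) is satisfied on its face — the baked goods are shelf-stable; the seller is a natural person. However, paragraphs (e)–(j) must be considered: (e) operates against (a): a current Standing Declaration is held. (f) is triggered (some sales are to a restaurant for resale), but yields to (g): (g) applies — a current Category B Approval is held. (h) operates (the baked goods contain meat), but is displaced by (i): (i) applies — the coverage ratio is 17%, meeting the 15% threshold. (j) is not engaged (the Provisional Certificate is not current), so (i) stands. So (a) is unavailable.
Exception (b) requires that the baked goods are produced in the seller's home kitchen; but the baked goods are made in a commercial kitchen, not a home kitchen, so (b) is unavailable.
Exception (c) fails — the Provisional Approval is not current.
Exception (d) is satisfied on its face — an ingredient notice is displayed; items are individually labelled. But applying paragraph (l): (l) operates — the baseline figure is 310, under the 313 limit. (d) is therefore removed.
No exception applies. The general rule governs.

Yes — Esme must hold a retail food licence.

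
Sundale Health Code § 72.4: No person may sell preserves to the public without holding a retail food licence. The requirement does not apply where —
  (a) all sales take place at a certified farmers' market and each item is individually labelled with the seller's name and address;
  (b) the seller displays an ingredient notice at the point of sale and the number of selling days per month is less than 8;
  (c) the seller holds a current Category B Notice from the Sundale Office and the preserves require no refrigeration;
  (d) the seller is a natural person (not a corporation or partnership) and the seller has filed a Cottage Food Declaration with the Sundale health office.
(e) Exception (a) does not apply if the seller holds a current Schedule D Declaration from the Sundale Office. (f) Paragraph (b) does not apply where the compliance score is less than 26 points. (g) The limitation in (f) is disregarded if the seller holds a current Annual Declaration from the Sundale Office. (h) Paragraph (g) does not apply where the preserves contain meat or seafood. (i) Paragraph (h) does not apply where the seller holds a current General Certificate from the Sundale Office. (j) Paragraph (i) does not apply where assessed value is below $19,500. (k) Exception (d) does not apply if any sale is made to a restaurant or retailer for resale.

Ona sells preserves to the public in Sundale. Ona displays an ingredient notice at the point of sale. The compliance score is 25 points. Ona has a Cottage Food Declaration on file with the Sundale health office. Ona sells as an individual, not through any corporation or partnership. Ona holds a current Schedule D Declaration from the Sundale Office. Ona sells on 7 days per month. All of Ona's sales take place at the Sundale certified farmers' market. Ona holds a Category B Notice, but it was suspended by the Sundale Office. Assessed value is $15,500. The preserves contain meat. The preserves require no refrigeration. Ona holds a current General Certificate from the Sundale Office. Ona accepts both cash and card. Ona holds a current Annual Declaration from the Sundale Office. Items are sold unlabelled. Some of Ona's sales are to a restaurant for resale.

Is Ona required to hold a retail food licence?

Exception (a) does not apply: items are sold unlabelled.
Exception (b) is satisfied on its face — an ingredient notice is displayed; the number of selling days per month is 7, less than the 8 limit. Turning to paragraphs (f)–(j): (f) applies — the compliance score is 25 points, less than the 26 points limit. (g) is triggered (a current Annual Declaration is held), but is itself disapplied by (h): (h) operates — the preserves contain meat. (i) would limit (h) — a current General Certificate is held — but (j) sets (i) aside: (j) operates against (i): assessed value is $15,500, below the $19,500 limit. (b) is therefore removed.
Exception (c) fails — there is no Category B Notice in force.
Exception (d): the seller is a natural person; a Cottage Food Declaration is on file — every condition holds. Turning to paragraph (k): (k) operates against (d): some sales are to a restaurant for resale. (d) is therefore removed.
None of the exceptions is available; § 72.4 applies in full.

Yes — Ona must hold a retail food licence.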